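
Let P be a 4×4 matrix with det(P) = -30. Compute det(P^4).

810000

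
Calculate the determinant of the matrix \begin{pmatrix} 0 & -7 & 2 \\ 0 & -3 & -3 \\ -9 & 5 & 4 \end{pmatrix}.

-243

Expand along column 1:
  + (-9) · |-7 2; -3 -3| = (-9)·(21 − (-6)) = -243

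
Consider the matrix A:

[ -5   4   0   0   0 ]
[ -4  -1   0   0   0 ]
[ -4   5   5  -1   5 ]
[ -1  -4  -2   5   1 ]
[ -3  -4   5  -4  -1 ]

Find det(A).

A is block lower-triangular with a 2×2 block and a 3×3 block on the diagonal, so its determinant equals the product of the determinants of the diagonal blocks.
det of the 2×2 block = 21
det of the 3×3 block = -93
det = (21)·(-93) = -1953

-1953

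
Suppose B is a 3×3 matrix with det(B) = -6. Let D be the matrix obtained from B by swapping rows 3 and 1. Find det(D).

Swapping two rows multiplies the determinant by −1.
det(D) = (-1)·(-6) = 6

The determinant is 6.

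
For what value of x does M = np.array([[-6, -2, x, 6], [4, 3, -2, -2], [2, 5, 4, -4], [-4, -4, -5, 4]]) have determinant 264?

Expanding along the row containing x, det(M) is linear in x: det(M) = (16)·x + (296).
Set (16)·x + (296) = 264  ⇒  (16)·x = -32  ⇒  x = -2.

x = -2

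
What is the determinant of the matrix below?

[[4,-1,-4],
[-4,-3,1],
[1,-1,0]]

The determinant is -25.

Expand along row 3:
  + 1 · |-1 -4; -3 1| = 1·(-1 − 12) = -13
  − (-1) · |4 -4; -4 1| = −(-1)·(4 − 16) = -12
Sum: (-13) + (-12) = -25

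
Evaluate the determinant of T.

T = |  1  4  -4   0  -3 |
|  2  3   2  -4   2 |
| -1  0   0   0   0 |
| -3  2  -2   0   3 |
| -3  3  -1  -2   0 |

Expand along row 3 (it has 4 zeros):
  + (-1) · M_31   where M_31 = det([4 -4 0 -3; 3 2 -4 2; 2 -2 0 3; 3 -1 -2 0]) = 36
det = (+1)·(-1)·(36) = -36

det(T) = -36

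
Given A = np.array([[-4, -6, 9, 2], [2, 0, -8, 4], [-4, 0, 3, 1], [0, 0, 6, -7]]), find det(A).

Expand along column 2 (it has 3 zeros):
  − (-6) · M_12   where M_12 = det([2 -8 4; -4 3 1; 0 6 -7]) = 74
det = (-1)·(-6)·(74) = 444

|A| = 444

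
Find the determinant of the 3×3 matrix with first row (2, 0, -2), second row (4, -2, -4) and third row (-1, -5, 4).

Expand along column 2:
  + (-2) · |2 -2; -1 4| = (-2)·(8 − 2) = -12
  − (-5) · |2 -2; 4 -4| = −(-5)·(-8 − (-8)) = 0
Sum: (-12) + (0) = -12

-12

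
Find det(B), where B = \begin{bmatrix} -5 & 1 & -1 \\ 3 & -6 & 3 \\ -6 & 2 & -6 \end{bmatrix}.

The determinant is -120.

Expand along column 1:
  + (-5) · |-6 3; 2 -6| = (-5)·(36 − 6) = -150
  − 3 · |1 -1; 2 -6| = −3·(-6 − (-2)) = 12
  + (-6) · |1 -1; -6 3| = (-6)·(3 − 6) = 18
Sum: (-150) + (12) + (18) = -120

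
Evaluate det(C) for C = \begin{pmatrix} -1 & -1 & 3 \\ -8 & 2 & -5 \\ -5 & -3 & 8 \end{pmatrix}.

Expand along row 1:
  + (-1) · |2 -5; -3 8| = (-1)·(16 − 15) = -1
  − (-1) · |-8 -5; -5 8| = −(-1)·(-64 − 25) = -89
  + 3 · |-8 2; -5 -3| = 3·(24 − (-10)) = 102
Sum: (-1) + (-89) + (102) = 12

|C| = 12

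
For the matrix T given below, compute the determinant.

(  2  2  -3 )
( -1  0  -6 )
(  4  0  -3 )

Expand along column 2:
  − 2 · |-1 -6; 4 -3| = −2·(3 − (-24)) = -54

The determinant is -54.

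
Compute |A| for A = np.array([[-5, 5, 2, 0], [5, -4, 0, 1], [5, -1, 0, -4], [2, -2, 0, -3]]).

|A| = -122

Expand along column 3 (it has 3 zeros):
  + (2) · M_13   where M_13 = det([5 -4 1; 5 -1 -4; 2 -2 -3]) = -61
det = (+1)·(2)·(-61) = -122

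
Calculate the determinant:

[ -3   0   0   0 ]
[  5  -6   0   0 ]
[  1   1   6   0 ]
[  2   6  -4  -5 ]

The determinant is -540.

The matrix is lower triangular, so the determinant is the product of the diagonal entries:
det = (-3) · (-6) · (6) · (-5) = -540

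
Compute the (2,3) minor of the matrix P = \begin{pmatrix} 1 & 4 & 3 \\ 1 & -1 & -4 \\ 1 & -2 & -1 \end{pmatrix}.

-6

Delete row 2 and column 3; the remaining 2×2 submatrix is [1 4; 1 -2].
Its determinant is 1·(-2) − 4·1 = -6.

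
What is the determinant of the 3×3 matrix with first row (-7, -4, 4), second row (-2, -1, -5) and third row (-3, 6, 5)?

The determinant is -335.

Expand along column 1:
  + (-7) · |-1 -5; 6 5| = (-7)·(-5 − (-30)) = -175
  − (-2) · |-4 4; 6 5| = −(-2)·(-20 − 24) = -88
  + (-3) · |-4 4; -1 -5| = (-3)·(20 − (-4)) = -72
Sum: (-175) + (-88) + (-72) = -335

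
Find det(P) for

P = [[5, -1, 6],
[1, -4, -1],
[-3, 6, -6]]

105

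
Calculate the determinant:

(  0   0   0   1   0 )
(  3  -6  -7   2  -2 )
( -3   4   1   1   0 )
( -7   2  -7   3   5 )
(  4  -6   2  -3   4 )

The determinant is -40.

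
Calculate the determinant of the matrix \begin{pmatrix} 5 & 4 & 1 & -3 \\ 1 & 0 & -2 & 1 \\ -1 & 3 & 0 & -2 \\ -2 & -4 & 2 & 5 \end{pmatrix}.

139

Expand along row 2 (it has 1 zero):
  − (1) · M_21   where M_21 = det([4 1 -3; 3 0 -2; -4 2 5]) = -9
  − (-2) · M_23   where M_23 = det([5 4 -3; -1 3 -2; -2 -4 5]) = 41
  + (1) · M_24   where M_24 = det([5 4 1; -1 3 0; -2 -4 2]) = 48
det = (-1)·(1)·(-9) + (-1)·(-2)·(41) + (+1)·(1)·(48) = 139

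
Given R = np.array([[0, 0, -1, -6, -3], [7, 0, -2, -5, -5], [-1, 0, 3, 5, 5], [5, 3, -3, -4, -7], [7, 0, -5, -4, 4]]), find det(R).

-2997

Expand along column 2 (it has 4 zeros):
  + (3) · M_42   where M_42 = det([0 -1 -6 -3; 7 -2 -5 -5; -1 3 5 5; 7 -5 -4 4]) = -999
det = (+1)·(3)·(-999) = -2997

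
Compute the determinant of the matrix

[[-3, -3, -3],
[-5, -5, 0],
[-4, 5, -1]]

Expand along column 3:
  + (-3) · |-5 -5; -4 5| = (-3)·(-25 − 20) = 135
  + (-1) · |-3 -3; -5 -5| = (-1)·(15 − 15) = 0
Sum: (135) + (0) = 135

The determinant is 135.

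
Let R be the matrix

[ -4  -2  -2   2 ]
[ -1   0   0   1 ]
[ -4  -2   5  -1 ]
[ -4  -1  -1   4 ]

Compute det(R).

|R| = -14

Expand along row 2 (it has 2 zeros):
  − (-1) · M_21   where M_21 = det([-2 -2 2; -2 5 -1; -1 -1 4]) = -42
  + (1) · M_24   where M_24 = det([-4 -2 -2; -4 -2 5; -4 -1 -1]) = 28
det = (-1)·(-1)·(-42) + (+1)·(1)·(28) = -14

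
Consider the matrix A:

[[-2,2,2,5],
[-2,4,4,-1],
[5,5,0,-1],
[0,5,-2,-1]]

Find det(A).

The determinant is -882.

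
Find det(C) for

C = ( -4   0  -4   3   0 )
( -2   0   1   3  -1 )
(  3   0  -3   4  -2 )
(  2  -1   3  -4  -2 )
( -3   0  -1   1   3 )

The determinant is 299.

Expand along column 2 (it has 4 zeros):
  + (-1) · M_42   where M_42 = det([-4 -4 3 0; -2 1 3 -1; 3 -3 4 -2; -3 -1 1 3]) = -299
det = (+1)·(-1)·(-299) = 299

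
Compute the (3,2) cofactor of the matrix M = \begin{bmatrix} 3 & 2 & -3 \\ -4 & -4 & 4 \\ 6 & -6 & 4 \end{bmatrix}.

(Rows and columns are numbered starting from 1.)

Delete row 3 and column 2; the remaining 2×2 submatrix is [3 -3; -4 4].
Its determinant is 3·4 − (-3)·(-4) = 0.
The cofactor carries sign (−1)^(3+2) = −1, so C_{3,2} = −(0) = 0.

The cofactor is 0.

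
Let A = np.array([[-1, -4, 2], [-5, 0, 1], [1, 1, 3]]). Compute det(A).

det(A) = -73

Expand along column 2:
  − (-4) · |-5 1; 1 3| = −(-4)·(-15 − 1) = -64
  − 1 · |-1 2; -5 1| = −1·(-1 − (-10)) = -9
Sum: (-64) + (-9) = -73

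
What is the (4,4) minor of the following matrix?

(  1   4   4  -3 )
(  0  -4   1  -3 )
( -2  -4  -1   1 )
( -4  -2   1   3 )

-32

Delete row 4 and column 4; the remaining 3×3 submatrix is [1 4 4; 0 -4 1; -2 -4 -1].
Its determinant is -32.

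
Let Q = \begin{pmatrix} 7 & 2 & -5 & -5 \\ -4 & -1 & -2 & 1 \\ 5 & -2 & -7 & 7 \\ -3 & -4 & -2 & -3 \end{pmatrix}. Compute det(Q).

det(Q) = 1746

Expand along row 1:
  + (7) · M_11   where M_11 = det([-1 -2 1; -2 -7 7; -4 -2 -3]) = 9
  − (2) · M_12   where M_12 = det([-4 -2 1; 5 -7 7; -3 -2 -3]) = -159
  + (-5) · M_13   where M_13 = det([-4 -1 1; 5 -2 7; -3 -4 -3]) = -156
  − (-5) · M_14   where M_14 = det([-4 -1 -2; 5 -2 -7; -3 -4 -2]) = 117
det = (+1)·(7)·(9) + (-1)·(2)·(-159) + (+1)·(-5)·(-156) + (-1)·(-5)·(117) = 1746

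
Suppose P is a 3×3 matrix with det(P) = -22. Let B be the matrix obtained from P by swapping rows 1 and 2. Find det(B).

22

Swapping two rows multiplies the determinant by −1.
det(B) = (-1)·(-22) = 22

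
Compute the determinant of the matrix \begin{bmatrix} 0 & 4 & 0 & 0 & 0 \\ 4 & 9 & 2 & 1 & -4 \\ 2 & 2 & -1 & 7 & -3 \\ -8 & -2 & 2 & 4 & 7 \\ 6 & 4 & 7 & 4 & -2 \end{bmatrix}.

3616

Expand along row 1 (it has 4 zeros):
  − (4) · M_12   where M_12 = det([4 2 1 -4; 2 -1 7 -3; -8 2 4 7; 6 7 4 -2]) = -904
det = (-1)·(4)·(-904) = 3616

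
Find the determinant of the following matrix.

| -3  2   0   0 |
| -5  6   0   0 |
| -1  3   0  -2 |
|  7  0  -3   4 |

The matrix is block lower-triangular with a 2×2 block and a 2×2 block on the diagonal, so its determinant equals the product of the determinants of the diagonal blocks.
det of the 2×2 block = -8
det of the 2×2 block = -6
det = (-8)·(-6) = 48

48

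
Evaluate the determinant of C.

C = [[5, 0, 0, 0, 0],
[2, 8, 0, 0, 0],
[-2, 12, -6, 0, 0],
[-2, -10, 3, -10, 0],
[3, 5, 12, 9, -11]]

C is lower triangular, so det(C) is the product of the diagonal entries:
det = (5) · (8) · (-6) · (-10) · (-11) = -26400

-26400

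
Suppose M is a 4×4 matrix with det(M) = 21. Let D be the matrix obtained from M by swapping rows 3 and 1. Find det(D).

-21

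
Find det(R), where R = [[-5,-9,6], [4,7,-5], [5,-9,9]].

Expand along row 1:
  + (-5) · |7 -5; -9 9| = (-5)·(63 − 45) = -90
  − (-9) · |4 -5; 5 9| = −(-9)·(36 − (-25)) = 549
  + 6 · |4 7; 5 -9| = 6·(-36 − 35) = -426
Sum: (-90) + (549) + (-426) = 33

33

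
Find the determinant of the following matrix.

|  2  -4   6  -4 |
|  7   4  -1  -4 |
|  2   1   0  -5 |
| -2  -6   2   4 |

Expand along row 3 (it has 1 zero):
  + (2) · M_31   where M_31 = det([-4 6 -4; 4 -1 -4; -6 2 4]) = 24
  − (1) · M_32   where M_32 = det([2 6 -4; 7 -1 -4; -2 2 4]) = -160
  − (-5) · M_34   where M_34 = det([2 -4 6; 7 4 -1; -2 -6 2]) = -152
det = (+1)·(2)·(24) + (-1)·(1)·(-160) + (-1)·(-5)·(-152) = -552

-552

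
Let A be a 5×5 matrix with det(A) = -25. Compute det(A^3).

det(A^3) = (det A)^3 = (-25)^3 = -15625

The determinant is -15625.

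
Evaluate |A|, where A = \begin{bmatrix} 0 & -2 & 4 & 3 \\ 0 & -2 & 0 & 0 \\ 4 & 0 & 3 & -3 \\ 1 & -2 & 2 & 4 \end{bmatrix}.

|A| = 122

Expand along row 2 (it has 3 zeros):
  + (-2) · M_22   where M_22 = det([0 4 3; 4 3 -3; 1 2 4]) = -61
det = (+1)·(-2)·(-61) = 122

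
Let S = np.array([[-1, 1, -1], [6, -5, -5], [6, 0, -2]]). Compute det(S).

Expand along row 3:
  + 6 · |1 -1; -5 -5| = 6·(-5 − 5) = -60
  + (-2) · |-1 1; 6 -5| = (-2)·(5 − 6) = 2
Sum: (-60) + (2) = -58

|S| = -58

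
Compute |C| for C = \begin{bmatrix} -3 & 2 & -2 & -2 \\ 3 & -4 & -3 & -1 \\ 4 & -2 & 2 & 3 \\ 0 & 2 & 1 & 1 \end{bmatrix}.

|C| = 12

Expand along row 4 (it has 1 zero):
  + (2) · M_42   where M_42 = det([-3 -2 -2; 3 -3 -1; 4 2 3]) = 11
  − (1) · M_43   where M_43 = det([-3 2 -2; 3 -4 -1; 4 -2 3]) = -4
  + (1) · M_44   where M_44 = det([-3 2 -2; 3 -4 -3; 4 -2 2]) = -14
det = (+1)·(2)·(11) + (-1)·(1)·(-4) + (+1)·(1)·(-14) = 12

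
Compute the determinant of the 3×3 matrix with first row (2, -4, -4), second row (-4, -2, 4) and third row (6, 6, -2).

Expand along column 1:
  + 2 · |-2 4; 6 -2| = 2·(4 − 24) = -40
  − (-4) · |-4 -4; 6 -2| = −(-4)·(8 − (-24)) = 128
  + 6 · |-4 -4; -2 4| = 6·(-16 − 8) = -144
Sum: (-40) + (128) + (-144) = -56

-56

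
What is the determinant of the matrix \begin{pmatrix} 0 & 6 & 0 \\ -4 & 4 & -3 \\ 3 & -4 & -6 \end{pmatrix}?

Expand along row 1:
  − 6 · |-4 -3; 3 -6| = −6·(24 − (-9)) = -198

The determinant is -198.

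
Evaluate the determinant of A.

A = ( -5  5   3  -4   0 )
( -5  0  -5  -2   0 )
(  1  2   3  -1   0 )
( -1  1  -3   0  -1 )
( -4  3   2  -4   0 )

Expand along column 5 (it has 4 zeros):
  − (-1) · M_45   where M_45 = det([-5 5 3 -4; -5 0 -5 -2; 1 2 3 -1; -4 3 2 -4]) = 54
det = (-1)·(-1)·(54) = 54

54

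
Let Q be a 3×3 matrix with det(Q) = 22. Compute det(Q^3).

10648

det(Q^3) = (det Q)^3 = (22)^3 = 10648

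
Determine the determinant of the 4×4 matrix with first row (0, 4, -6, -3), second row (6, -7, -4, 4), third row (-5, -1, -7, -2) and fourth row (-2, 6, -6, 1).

The determinant is 2678.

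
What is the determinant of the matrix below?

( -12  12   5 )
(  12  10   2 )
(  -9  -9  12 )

Expand along column 1:
  + (-12) · |10 2; -9 12| = (-12)·(120 − (-18)) = -1656
  − 12 · |12 5; -9 12| = −12·(144 − (-45)) = -2268
  + (-9) · |12 5; 10 2| = (-9)·(24 − 50) = 234
Sum: (-1656) + (-2268) + (234) = -3690

The determinant is -3690.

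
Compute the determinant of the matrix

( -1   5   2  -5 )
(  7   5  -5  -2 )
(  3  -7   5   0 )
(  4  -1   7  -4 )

-896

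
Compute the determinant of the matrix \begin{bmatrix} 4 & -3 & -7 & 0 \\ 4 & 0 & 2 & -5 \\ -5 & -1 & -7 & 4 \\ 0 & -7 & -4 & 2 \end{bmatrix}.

The determinant is 973.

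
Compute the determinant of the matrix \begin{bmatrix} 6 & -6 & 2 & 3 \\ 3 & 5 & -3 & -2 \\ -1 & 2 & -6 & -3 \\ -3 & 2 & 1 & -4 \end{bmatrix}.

Expand along row 1:
  + (6) · M_11   where M_11 = det([5 -3 -2; 2 -6 -3; 2 1 -4]) = 101
  − (-6) · M_12   where M_12 = det([3 -3 -2; -1 -6 -3; -3 1 -4]) = 104
  + (2) · M_13   where M_13 = det([3 5 -2; -1 2 -3; -3 2 -4]) = 11
  − (3) · M_14   where M_14 = det([3 5 -3; -1 2 -6; -3 2 1]) = 125
det = (+1)·(6)·(101) + (-1)·(-6)·(104) + (+1)·(2)·(11) + (-1)·(3)·(125) = 877

877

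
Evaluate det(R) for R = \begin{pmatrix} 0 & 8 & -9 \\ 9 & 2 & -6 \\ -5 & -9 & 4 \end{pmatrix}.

Expand along column 1:
  − 9 · |8 -9; -9 4| = −9·(32 − 81) = 441
  + (-5) · |8 -9; 2 -6| = (-5)·(-48 − (-18)) = 150
Sum: (441) + (150) = 591

591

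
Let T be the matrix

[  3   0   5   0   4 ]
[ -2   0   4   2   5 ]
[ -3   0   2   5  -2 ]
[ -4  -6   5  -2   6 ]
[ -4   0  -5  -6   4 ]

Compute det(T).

Expand along column 2 (it has 4 zeros):
  + (-6) · M_42   where M_42 = det([3 5 0 4; -2 4 2 5; -3 2 5 -2; -4 -5 -6 4]) = -239
det = (+1)·(-6)·(-239) = 1434

det(T) = 1434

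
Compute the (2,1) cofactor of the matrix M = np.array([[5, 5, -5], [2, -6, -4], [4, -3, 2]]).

Delete row 2 and column 1; the remaining 2×2 submatrix is [5 -5; -3 2].
Its determinant is 5·2 − (-5)·(-3) = -5.
The cofactor carries sign (−1)^(2+1) = −1, so C_{2,1} = −(-5) = 5.

The cofactor is 5.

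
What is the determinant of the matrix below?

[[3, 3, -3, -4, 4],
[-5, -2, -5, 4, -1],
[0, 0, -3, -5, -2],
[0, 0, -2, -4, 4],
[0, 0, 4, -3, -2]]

-1476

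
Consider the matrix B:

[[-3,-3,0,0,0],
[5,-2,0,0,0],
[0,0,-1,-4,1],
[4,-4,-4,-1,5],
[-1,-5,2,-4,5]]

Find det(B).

-2457

B is block lower-triangular with a 2×2 block and a 3×3 block on the diagonal, so its determinant equals the product of the determinants of the diagonal blocks.
det of the 2×2 block = 21
det of the 3×3 block = -117
det = (21)·(-117) = -2457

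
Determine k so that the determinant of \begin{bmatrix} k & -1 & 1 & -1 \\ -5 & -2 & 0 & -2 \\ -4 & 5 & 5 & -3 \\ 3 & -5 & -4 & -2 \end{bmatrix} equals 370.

4

Expanding along the column containing k, det(A) is linear in k: det(A) = (34)·k + (234).
Set (34)·k + (234) = 370  ⇒  (34)·k = 136  ⇒  k = 4.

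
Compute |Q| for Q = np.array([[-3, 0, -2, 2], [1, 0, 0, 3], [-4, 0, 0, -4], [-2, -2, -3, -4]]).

The determinant is -32.

Expand along column 2 (it has 3 zeros):
  + (-2) · M_42   where M_42 = det([-3 -2 2; 1 0 3; -4 0 -4]) = 16
det = (+1)·(-2)·(16) = -32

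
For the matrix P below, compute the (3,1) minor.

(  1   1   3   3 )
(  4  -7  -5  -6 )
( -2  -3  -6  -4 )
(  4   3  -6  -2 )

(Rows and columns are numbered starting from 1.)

49

Delete row 3 and column 1; the remaining 3×3 submatrix is [1 3 3; -7 -5 -6; 3 -6 -2].
Its determinant is 49.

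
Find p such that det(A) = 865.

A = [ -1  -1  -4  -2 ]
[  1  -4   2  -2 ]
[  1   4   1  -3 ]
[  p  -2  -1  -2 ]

-8

Expanding along the column containing p, det(A) is linear in p: det(A) = (-108)·p + (1).
Set (-108)·p + (1) = 865  ⇒  (-108)·p = 864  ⇒  p = -8.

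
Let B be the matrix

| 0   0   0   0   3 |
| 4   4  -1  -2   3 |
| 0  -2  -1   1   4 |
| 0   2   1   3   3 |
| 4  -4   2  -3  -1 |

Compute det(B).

|B| = 672

Expand along row 1 (it has 4 zeros):
  + (3) · M_15   where M_15 = det([4 4 -1 -2; 0 -2 -1 1; 0 2 1 3; 4 -4 2 -3]) = 224
det = (+1)·(3)·(224) = 672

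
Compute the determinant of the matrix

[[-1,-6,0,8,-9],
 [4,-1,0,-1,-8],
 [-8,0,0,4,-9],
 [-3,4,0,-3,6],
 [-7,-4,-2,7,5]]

-438

Expand along column 3 (it has 4 zeros):
  + (-2) · M_53   where M_53 = det([-1 -6 8 -9; 4 -1 -1 -8; -8 0 4 -9; -3 4 -3 6]) = 219
det = (+1)·(-2)·(219) = -438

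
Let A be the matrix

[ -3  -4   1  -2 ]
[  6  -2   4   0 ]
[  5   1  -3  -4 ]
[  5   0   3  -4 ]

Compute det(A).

764

Expand along row 2 (it has 1 zero):
  − (6) · M_21   where M_21 = det([-4 1 -2; 1 -3 -4; 0 3 -4]) = -98
  + (-2) · M_22   where M_22 = det([-3 1 -2; 5 -3 -4; 5 3 -4]) = -132
  − (4) · M_23   where M_23 = det([-3 -4 -2; 5 1 -4; 5 0 -4]) = 22
det = (-1)·(6)·(-98) + (+1)·(-2)·(-132) + (-1)·(4)·(22) = 764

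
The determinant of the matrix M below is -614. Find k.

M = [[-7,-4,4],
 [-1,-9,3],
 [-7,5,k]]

k = -9

Expanding along the row containing k, det(M) is linear in k: det(M) = (59)·k + (-83).
Set (59)·k + (-83) = -614  ⇒  (59)·k = -531  ⇒  k = -9.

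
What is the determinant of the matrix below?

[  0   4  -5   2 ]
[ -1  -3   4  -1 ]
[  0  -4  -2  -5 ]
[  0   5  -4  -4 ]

Expand along column 1 (it has 3 zeros):
  − (-1) · M_21   where M_21 = det([4 -5 2; -4 -2 -5; 5 -4 -4]) = 209
det = (-1)·(-1)·(209) = 209

209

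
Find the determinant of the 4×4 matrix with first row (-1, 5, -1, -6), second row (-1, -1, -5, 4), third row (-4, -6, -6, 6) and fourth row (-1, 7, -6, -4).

Expand along row 1:
  + (-1) · M_11   where M_11 = det([-1 -5 4; -6 -6 6; 7 -6 -4]) = 162
  − (5) · M_12   where M_12 = det([-1 -5 4; -4 -6 6; -1 -6 -4]) = 122
  + (-1) · M_13   where M_13 = det([-1 -1 4; -4 -6 6; -1 7 -4]) = -96
  − (-6) · M_14   where M_14 = det([-1 -1 -5; -4 -6 -6; -1 7 -6]) = 110
det = (+1)·(-1)·(162) + (-1)·(5)·(122) + (+1)·(-1)·(-96) + (-1)·(-6)·(110) = -16

The determinant is -16.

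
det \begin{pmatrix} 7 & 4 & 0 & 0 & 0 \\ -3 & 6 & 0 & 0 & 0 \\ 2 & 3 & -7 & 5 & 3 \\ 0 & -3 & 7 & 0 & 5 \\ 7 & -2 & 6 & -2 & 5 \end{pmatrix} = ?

-7398

The matrix is block lower-triangular with a 2×2 block and a 3×3 block on the diagonal, so its determinant equals the product of the determinants of the diagonal blocks.
det of the 2×2 block = 54
det of the 3×3 block = -137
det = (54)·(-137) = -7398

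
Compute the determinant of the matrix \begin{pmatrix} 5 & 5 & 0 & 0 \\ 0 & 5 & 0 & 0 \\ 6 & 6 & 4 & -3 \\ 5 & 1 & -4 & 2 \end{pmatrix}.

The matrix is block lower-triangular with a 2×2 block and a 2×2 block on the diagonal, so its determinant equals the product of the determinants of the diagonal blocks.
det of the 2×2 block = 25
det of the 2×2 block = -4
det = (25)·(-4) = -100

-100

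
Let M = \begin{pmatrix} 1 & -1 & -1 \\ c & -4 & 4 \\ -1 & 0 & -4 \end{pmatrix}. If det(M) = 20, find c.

Expanding along the column containing c, det(M) is linear in c: det(M) = (-4)·c + (24).
Set (-4)·c + (24) = 20  ⇒  (-4)·c = -4  ⇒  c = 1.

1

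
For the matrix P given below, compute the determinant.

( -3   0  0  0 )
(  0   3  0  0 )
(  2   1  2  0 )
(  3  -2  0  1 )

-18

P is lower triangular, so det(P) is the product of the diagonal entries:
det = (-3) · (3) · (2) · (1) = -18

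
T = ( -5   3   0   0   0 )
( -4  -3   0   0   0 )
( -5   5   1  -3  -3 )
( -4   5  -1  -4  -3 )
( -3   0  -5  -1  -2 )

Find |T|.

T is block lower-triangular with a 2×2 block and a 3×3 block on the diagonal, so its determinant equals the product of the determinants of the diagonal blocks.
det of the 2×2 block = 27
det of the 3×3 block = 23
det = (27)·(23) = 621

621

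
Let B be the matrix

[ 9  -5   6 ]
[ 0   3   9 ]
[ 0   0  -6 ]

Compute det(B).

B is upper triangular, so det(B) is the product of the diagonal entries:
det = (9) · (3) · (-6) = -162

-162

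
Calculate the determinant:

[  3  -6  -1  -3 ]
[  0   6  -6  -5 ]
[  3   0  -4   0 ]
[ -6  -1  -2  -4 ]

1323

Expand along row 3 (it has 2 zeros):
  + (3) · M_31   where M_31 = det([-6 -1 -3; 6 -6 -5; -1 -2 -4]) = -59
  + (-4) · M_33   where M_33 = det([3 -6 -3; 0 6 -5; -6 -1 -4]) = -375
det = (+1)·(3)·(-59) + (+1)·(-4)·(-375) = 1323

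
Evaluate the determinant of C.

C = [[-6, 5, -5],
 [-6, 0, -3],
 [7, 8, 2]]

Expand along row 2:
  − (-6) · |5 -5; 8 2| = −(-6)·(10 − (-40)) = 300
  − (-3) · |-6 5; 7 8| = −(-3)·(-48 − 35) = -249
Sum: (300) + (-249) = 51

det(C) = 51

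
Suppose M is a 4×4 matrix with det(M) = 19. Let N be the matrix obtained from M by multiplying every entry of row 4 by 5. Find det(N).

Scaling one row by 5 multiplies the determinant by 5.
det(N) = (5)·(19) = 95

det(N) = 95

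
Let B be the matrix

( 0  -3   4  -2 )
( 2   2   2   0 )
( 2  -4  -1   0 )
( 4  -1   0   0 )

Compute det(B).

36

Expand along column 4 (it has 3 zeros):
  − (-2) · M_14   where M_14 = det([2 2 2; 2 -4 -1; 4 -1 0]) = 18
det = (-1)·(-2)·(18) = 36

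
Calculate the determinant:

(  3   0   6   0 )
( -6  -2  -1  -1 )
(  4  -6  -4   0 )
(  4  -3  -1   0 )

-54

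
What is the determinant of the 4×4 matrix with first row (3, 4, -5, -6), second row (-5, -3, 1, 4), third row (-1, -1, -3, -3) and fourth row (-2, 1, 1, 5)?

Expand along row 1:
  + (3) · M_11   where M_11 = det([-3 1 4; -1 -3 -3; 1 1 5]) = 46
  − (4) · M_12   where M_12 = det([-5 1 4; -1 -3 -3; -2 1 5]) = 43
  + (-5) · M_13   where M_13 = det([-5 -3 4; -1 -1 -3; -2 1 5]) = -35
  − (-6) · M_14   where M_14 = det([-5 -3 1; -1 -1 -3; -2 1 1]) = -34
det = (+1)·(3)·(46) + (-1)·(4)·(43) + (+1)·(-5)·(-35) + (-1)·(-6)·(-34) = -63

-63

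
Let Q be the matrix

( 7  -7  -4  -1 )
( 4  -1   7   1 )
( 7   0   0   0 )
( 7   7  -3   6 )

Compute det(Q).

det(Q) = -2247

Expand along row 3 (it has 3 zeros):
  + (7) · M_31   where M_31 = det([-7 -4 -1; -1 7 1; 7 -3 6]) = -321
det = (+1)·(7)·(-321) = -2247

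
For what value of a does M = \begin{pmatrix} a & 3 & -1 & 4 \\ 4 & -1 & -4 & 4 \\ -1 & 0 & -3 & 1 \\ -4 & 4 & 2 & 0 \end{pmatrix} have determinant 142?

a = 5

Expanding along the column containing a, det(M) is linear in a: det(M) = (34)·a + (-28).
Set (34)·a + (-28) = 142  ⇒  (34)·a = 170  ⇒  a = 5.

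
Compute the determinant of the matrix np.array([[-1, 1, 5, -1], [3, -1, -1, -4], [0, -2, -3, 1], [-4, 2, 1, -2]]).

Expand along row 3 (it has 1 zero):
  − (-2) · M_32   where M_32 = det([-1 5 -1; 3 -1 -4; -4 1 -2]) = 105
  + (-3) · M_33   where M_33 = det([-1 1 -1; 3 -1 -4; -4 2 -2]) = 10
  − (1) · M_34   where M_34 = det([-1 1 5; 3 -1 -1; -4 2 1]) = 10
det = (-1)·(-2)·(105) + (+1)·(-3)·(10) + (-1)·(1)·(10) = 170

170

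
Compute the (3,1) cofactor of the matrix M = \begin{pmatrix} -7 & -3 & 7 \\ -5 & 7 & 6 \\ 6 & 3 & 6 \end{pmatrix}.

Delete row 3 and column 1; the remaining 2×2 submatrix is [-3 7; 7 6].
Its determinant is (-3)·6 − 7·7 = -67.
The cofactor carries sign (−1)^(3+1) = +1, so C_{3,1} = +(-67) = -67.

-67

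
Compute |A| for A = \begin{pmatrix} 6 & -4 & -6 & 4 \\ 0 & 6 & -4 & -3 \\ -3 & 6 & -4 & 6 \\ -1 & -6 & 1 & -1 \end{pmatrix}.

Expand along row 2 (it has 1 zero):
  + (6) · M_22   where M_22 = det([6 -6 4; -3 -4 6; -1 1 -1]) = 14
  − (-4) · M_23   where M_23 = det([6 -4 4; -3 6 6; -1 -6 -1]) = 312
  + (-3) · M_24   where M_24 = det([6 -4 -6; -3 6 -4; -1 -6 1]) = -280
det = (+1)·(6)·(14) + (-1)·(-4)·(312) + (+1)·(-3)·(-280) = 2172

det(A) = 2172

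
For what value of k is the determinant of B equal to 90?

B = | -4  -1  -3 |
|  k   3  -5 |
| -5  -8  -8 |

Expanding along the row containing k, det(B) is linear in k: det(B) = (16)·k + (186).
Set (16)·k + (186) = 90  ⇒  (16)·k = -96  ⇒  k = -6.

-6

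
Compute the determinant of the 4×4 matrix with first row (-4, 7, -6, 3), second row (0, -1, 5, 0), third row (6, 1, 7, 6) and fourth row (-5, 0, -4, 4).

Expand along row 2 (it has 2 zeros):
  + (-1) · M_22   where M_22 = det([-4 -6 3; 6 7 6; -5 -4 4]) = 149
  − (5) · M_23   where M_23 = det([-4 7 3; 6 1 6; -5 0 4]) = -379
det = (+1)·(-1)·(149) + (-1)·(5)·(-379) = 1746

1746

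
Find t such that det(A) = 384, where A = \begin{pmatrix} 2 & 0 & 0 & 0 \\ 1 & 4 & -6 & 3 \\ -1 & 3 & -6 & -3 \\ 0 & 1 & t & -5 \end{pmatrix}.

Expanding along the column containing t, det(A) is linear in t: det(A) = (42)·t + (132).
Set (42)·t + (132) = 384  ⇒  (42)·t = 252  ⇒  t = 6.

t = 6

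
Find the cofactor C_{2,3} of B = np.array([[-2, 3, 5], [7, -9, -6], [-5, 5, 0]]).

Delete row 2 and column 3; the remaining 2×2 submatrix is [-2 3; -5 5].
Its determinant is (-2)·5 − 3·(-5) = 5.
The cofactor carries sign (−1)^(2+3) = −1, so C_{2,3} = −(5) = -5.

-5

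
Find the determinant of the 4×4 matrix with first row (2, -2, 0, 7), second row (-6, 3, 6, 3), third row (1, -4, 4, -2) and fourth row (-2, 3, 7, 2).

Expand along row 1 (it has 1 zero):
  + (2) · M_11   where M_11 = det([3 6 3; -4 4 -2; 3 7 2]) = -42
  − (-2) · M_12   where M_12 = det([-6 6 3; 1 4 -2; -2 7 2]) = -75
  − (7) · M_14   where M_14 = det([-6 3 6; 1 -4 4; -2 3 7]) = 165
det = (+1)·(2)·(-42) + (-1)·(-2)·(-75) + (-1)·(7)·(165) = -1389

-1389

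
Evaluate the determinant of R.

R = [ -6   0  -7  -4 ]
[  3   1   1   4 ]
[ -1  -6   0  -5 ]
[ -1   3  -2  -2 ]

Expand along row 1 (it has 1 zero):
  + (-6) · M_11   where M_11 = det([1 1 4; -6 0 -5; 3 -2 -2]) = 11
  + (-7) · M_13   where M_13 = det([3 1 4; -1 -6 -5; -1 3 -2]) = 48
  − (-4) · M_14   where M_14 = det([3 1 1; -1 -6 0; -1 3 -2]) = 25
det = (+1)·(-6)·(11) + (+1)·(-7)·(48) + (-1)·(-4)·(25) = -302

-302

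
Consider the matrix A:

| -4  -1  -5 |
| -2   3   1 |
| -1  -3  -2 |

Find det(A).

|A| = -28

Expand along column 1:
  + (-4) · |3 1; -3 -2| = (-4)·(-6 − (-3)) = 12
  − (-2) · |-1 -5; -3 -2| = −(-2)·(2 − 15) = -26
  + (-1) · |-1 -5; 3 1| = (-1)·(-1 − (-15)) = -14
Sum: (12) + (-26) + (-14) = -28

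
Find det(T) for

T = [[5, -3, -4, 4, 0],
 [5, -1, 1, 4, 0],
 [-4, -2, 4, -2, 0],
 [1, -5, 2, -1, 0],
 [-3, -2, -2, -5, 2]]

|T| = -756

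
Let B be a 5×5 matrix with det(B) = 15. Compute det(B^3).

The determinant is 3375.

det(B^3) = (det B)^3 = (15)^3 = 3375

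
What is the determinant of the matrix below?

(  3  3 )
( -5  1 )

18

det = 3·1 − 3·(-5) = 3 − (-15) = 18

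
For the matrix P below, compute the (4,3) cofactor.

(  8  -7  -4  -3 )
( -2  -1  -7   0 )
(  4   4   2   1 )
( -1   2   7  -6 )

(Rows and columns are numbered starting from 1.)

The cofactor is 10.

Delete row 4 and column 3; the remaining 3×3 submatrix is [8 -7 -3; -2 -1 0; 4 4 1].
Its determinant is -10.
The cofactor carries sign (−1)^(4+3) = −1, so C_{4,3} = −(-10) = 10.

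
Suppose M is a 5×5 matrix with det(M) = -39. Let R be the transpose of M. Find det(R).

-39

det(Mᵀ) = det(M).
det(R) = (1)·(-39) = -39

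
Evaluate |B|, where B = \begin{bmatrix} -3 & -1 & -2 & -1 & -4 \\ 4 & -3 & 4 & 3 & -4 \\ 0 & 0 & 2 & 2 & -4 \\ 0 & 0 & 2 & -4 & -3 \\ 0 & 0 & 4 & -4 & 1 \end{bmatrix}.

B is block upper-triangular with a 2×2 block and a 3×3 block on the diagonal, so its determinant equals the product of the determinants of the diagonal blocks.
det of the 2×2 block = 13
det of the 3×3 block = -92
det = (13)·(-92) = -1196

det(B) = -1196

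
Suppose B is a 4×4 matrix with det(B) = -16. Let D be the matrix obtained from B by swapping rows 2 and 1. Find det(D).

Swapping two rows multiplies the determinant by −1.
det(D) = (-1)·(-16) = 16

16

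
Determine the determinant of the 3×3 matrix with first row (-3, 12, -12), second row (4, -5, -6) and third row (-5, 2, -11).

The determinant is 891.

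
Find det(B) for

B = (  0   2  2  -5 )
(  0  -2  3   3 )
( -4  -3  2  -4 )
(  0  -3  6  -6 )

The determinant is 396.

Expand along column 1 (it has 3 zeros):
  + (-4) · M_31   where M_31 = det([2 2 -5; -2 3 3; -3 6 -6]) = -99
det = (+1)·(-4)·(-99) = 396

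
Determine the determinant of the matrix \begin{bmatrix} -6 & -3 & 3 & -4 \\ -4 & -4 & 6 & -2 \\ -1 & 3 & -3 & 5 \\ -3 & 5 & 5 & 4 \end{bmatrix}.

-1010

Expand along row 1:
  + (-6) · M_11   where M_11 = det([-4 6 -2; 3 -3 5; 5 5 4]) = 166
  − (-3) · M_12   where M_12 = det([-4 6 -2; -1 -3 5; -3 5 4]) = 110
  + (3) · M_13   where M_13 = det([-4 -4 -2; -1 3 5; -3 5 4]) = 88
  − (-4) · M_14   where M_14 = det([-4 -4 6; -1 3 -3; -3 5 5]) = -152
det = (+1)·(-6)·(166) + (-1)·(-3)·(110) + (+1)·(3)·(88) + (-1)·(-4)·(-152) = -1010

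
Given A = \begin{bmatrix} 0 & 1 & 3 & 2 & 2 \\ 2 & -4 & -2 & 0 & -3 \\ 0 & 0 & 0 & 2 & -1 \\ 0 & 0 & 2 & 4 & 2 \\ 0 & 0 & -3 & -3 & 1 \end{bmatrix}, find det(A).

A is block upper-triangular with a 2×2 block and a 3×3 block on the diagonal, so its determinant equals the product of the determinants of the diagonal blocks.
det of the 2×2 block = -2
det of the 3×3 block = -22
det = (-2)·(-22) = 44

det(A) = 44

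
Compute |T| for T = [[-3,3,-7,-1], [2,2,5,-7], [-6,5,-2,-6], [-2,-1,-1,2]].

Expand along row 1:
  + (-3) · M_11   where M_11 = det([2 5 -7; 5 -2 -6; -1 -1 2]) = 9
  − (3) · M_12   where M_12 = det([2 5 -7; -6 -2 -6; -2 -1 2]) = 86
  + (-7) · M_13   where M_13 = det([2 2 -7; -6 5 -6; -2 -1 2]) = -56
  − (-1) · M_14   where M_14 = det([2 2 5; -6 5 -2; -2 -1 -1]) = 62
det = (+1)·(-3)·(9) + (-1)·(3)·(86) + (+1)·(-7)·(-56) + (-1)·(-1)·(62) = 169

The determinant is 169.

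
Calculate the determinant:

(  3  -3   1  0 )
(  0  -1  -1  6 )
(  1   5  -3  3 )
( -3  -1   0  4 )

The determinant is 25.

Expand along row 1 (it has 1 zero):
  + (3) · M_11   where M_11 = det([-1 -1 6; 5 -3 3; -1 0 4]) = 17
  − (-3) · M_12   where M_12 = det([0 -1 6; 1 -3 3; -3 0 4]) = -41
  + (1) · M_13   where M_13 = det([0 -1 6; 1 5 3; -3 -1 4]) = 97
det = (+1)·(3)·(17) + (-1)·(-3)·(-41) + (+1)·(1)·(97) = 25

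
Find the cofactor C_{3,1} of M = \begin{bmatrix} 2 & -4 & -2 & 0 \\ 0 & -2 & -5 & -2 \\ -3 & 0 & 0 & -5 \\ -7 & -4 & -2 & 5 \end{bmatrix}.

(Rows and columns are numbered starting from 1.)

The cofactor is 80.

Delete row 3 and column 1; the remaining 3×3 submatrix is [-4 -2 0; -2 -5 -2; -4 -2 5].
Its determinant is 80.
The cofactor carries sign (−1)^(3+1) = +1, so C_{3,1} = +(80) = 80.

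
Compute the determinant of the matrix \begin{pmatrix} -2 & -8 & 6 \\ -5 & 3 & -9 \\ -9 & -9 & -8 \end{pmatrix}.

314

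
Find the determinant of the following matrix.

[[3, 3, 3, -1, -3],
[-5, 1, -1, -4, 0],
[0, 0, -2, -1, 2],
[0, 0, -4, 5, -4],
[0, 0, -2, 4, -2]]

-432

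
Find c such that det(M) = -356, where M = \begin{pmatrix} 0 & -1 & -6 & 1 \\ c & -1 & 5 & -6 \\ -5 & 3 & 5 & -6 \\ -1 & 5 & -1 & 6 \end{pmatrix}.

c = 0

Expanding along the column containing c, det(M) is linear in c: det(M) = (-236)·c + (-356).
Set (-236)·c + (-356) = -356  ⇒  (-236)·c = 0  ⇒  c = 0.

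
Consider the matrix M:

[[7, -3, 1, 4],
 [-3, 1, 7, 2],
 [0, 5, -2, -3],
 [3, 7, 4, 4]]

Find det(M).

Expand along row 3 (it has 1 zero):
  − (5) · M_32   where M_32 = det([7 1 4; -3 7 2; 3 4 4]) = 26
  + (-2) · M_33   where M_33 = det([7 -3 4; -3 1 2; 3 7 4]) = -220
  − (-3) · M_34   where M_34 = det([7 -3 1; -3 1 7; 3 7 4]) = -438
det = (-1)·(5)·(26) + (+1)·(-2)·(-220) + (-1)·(-3)·(-438) = -1004

-1004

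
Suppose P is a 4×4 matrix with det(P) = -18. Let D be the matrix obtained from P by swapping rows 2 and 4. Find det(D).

Swapping two rows multiplies the determinant by −1.
det(D) = (-1)·(-18) = 18

|D| = 18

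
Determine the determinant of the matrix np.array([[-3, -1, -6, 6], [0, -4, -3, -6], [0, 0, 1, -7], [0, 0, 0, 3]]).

The determinant is 36.

The matrix is upper triangular, so the determinant is the product of the diagonal entries:
det = (-3) · (-4) · (1) · (3) = 36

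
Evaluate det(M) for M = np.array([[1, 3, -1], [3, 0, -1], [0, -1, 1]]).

Expand along column 1:
  + 1 · |0 -1; -1 1| = 1·(0 − 1) = -1
  − 3 · |3 -1; -1 1| = −3·(3 − 1) = -6
Sum: (-1) + (-6) = -7

The determinant is -7.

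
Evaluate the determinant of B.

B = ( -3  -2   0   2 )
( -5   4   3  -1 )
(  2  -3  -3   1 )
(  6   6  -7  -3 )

The determinant is 98.

Expand along row 1 (it has 1 zero):
  + (-3) · M_11   where M_11 = det([4 3 -1; -3 -3 1; 6 -7 -3]) = 16
  − (-2) · M_12   where M_12 = det([-5 3 -1; 2 -3 1; 6 -7 -3]) = -48
  − (2) · M_14   where M_14 = det([-5 4 3; 2 -3 -3; 6 6 -7]) = -121
det = (+1)·(-3)·(16) + (-1)·(-2)·(-48) + (-1)·(2)·(-121) = 98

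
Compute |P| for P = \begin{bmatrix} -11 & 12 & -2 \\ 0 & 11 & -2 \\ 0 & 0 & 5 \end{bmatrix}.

P is upper triangular, so det(P) is the product of the diagonal entries:
det = (-11) · (11) · (5) = -605

det(P) = -605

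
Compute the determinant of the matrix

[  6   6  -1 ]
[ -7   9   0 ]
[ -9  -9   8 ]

624

Expand along column 3:
  + (-1) · |-7 9; -9 -9| = (-1)·(63 − (-81)) = -144
  + 8 · |6 6; -7 9| = 8·(54 − (-42)) = 768
Sum: (-144) + (768) = 624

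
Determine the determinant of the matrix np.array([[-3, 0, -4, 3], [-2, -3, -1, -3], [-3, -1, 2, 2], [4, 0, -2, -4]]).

44

Expand along column 2 (it has 2 zeros):
  + (-3) · M_22   where M_22 = det([-3 -4 3; -3 2 2; 4 -2 -4]) = 22
  − (-1) · M_32   where M_32 = det([-3 -4 3; -2 -1 -3; 4 -2 -4]) = 110
det = (+1)·(-3)·(22) + (-1)·(-1)·(110) = 44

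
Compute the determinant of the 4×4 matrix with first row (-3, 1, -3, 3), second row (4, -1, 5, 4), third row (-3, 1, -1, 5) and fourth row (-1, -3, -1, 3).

Expand along row 1:
  + (-3) · M_11   where M_11 = det([-1 5 4; 1 -1 5; -3 -1 3]) = -108
  − (1) · M_12   where M_12 = det([4 5 4; -3 -1 5; -1 -1 3]) = 36
  + (-3) · M_13   where M_13 = det([4 -1 4; -3 1 5; -1 -3 3]) = 108
  − (3) · M_14   where M_14 = det([4 -1 5; -3 1 -1; -1 -3 -1]) = 36
det = (+1)·(-3)·(-108) + (-1)·(1)·(36) + (+1)·(-3)·(108) + (-1)·(3)·(36) = -144

-144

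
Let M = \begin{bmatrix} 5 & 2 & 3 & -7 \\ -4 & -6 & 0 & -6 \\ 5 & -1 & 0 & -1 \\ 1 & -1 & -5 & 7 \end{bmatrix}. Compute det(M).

Expand along column 3 (it has 2 zeros):
  + (3) · M_13   where M_13 = det([-4 -6 -6; 5 -1 -1; 1 -1 7]) = 272
  − (-5) · M_43   where M_43 = det([5 2 -7; -4 -6 -6; 5 -1 -1]) = -306
det = (+1)·(3)·(272) + (-1)·(-5)·(-306) = -714

The determinant is -714.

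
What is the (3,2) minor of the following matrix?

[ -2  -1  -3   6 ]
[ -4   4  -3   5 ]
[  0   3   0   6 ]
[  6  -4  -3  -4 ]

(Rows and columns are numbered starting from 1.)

84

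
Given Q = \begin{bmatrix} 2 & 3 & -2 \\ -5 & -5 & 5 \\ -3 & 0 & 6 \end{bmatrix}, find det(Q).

Expand along column 2:
  − 3 · |-5 5; -3 6| = −3·(-30 − (-15)) = 45
  + (-5) · |2 -2; -3 6| = (-5)·(12 − 6) = -30
Sum: (45) + (-30) = 15

det(Q) = 15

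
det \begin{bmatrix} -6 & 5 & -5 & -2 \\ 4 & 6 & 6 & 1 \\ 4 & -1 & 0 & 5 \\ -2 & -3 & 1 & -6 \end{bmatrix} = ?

Expand along row 3 (it has 1 zero):
  + (4) · M_31   where M_31 = det([5 -5 -2; 6 6 1; -3 1 -6]) = -398
  − (-1) · M_32   where M_32 = det([-6 -5 -2; 4 6 1; -2 1 -6]) = 80
  − (5) · M_34   where M_34 = det([-6 5 -5; 4 6 6; -2 -3 1]) = -224
det = (+1)·(4)·(-398) + (-1)·(-1)·(80) + (-1)·(5)·(-224) = -392

The determinant is -392.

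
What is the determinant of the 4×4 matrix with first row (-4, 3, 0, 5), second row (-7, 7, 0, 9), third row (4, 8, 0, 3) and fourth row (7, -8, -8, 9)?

The determinant is -360.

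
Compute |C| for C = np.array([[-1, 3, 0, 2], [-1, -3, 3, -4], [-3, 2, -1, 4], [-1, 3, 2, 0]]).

det(C) = -6

Expand along row 1 (it has 1 zero):
  + (-1) · M_11   where M_11 = det([-3 3 -4; 2 -1 4; 3 2 0]) = 32
  − (3) · M_12   where M_12 = det([-1 3 -4; -3 -1 4; -1 2 0]) = 24
  − (2) · M_14   where M_14 = det([-1 -3 3; -3 2 -1; -1 3 2]) = -49
det = (+1)·(-1)·(32) + (-1)·(3)·(24) + (-1)·(2)·(-49) = -6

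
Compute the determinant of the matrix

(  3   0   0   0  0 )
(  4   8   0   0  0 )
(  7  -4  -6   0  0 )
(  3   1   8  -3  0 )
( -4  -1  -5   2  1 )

432

The matrix is lower triangular, so the determinant is the product of the diagonal entries:
det = (3) · (8) · (-6) · (-3) · (1) = 432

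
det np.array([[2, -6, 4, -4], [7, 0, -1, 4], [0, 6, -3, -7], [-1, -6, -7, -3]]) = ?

Expand along row 2 (it has 1 zero):
  − (7) · M_21   where M_21 = det([-6 4 -4; 6 -3 -7; -6 -7 -3]) = 720
  − (-1) · M_23   where M_23 = det([2 -6 -4; 0 6 -7; -1 -6 -3]) = -186
  + (4) · M_24   where M_24 = det([2 -6 4; 0 6 -3; -1 -6 -7]) = -114
det = (-1)·(7)·(720) + (-1)·(-1)·(-186) + (+1)·(4)·(-114) = -5682

-5682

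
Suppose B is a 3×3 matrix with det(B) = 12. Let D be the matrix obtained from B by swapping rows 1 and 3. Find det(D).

Swapping two rows multiplies the determinant by −1.
det(D) = (-1)·(12) = -12

-12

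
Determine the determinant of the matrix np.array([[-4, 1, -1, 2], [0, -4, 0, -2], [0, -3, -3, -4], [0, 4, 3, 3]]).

72

Expand along column 1 (it has 3 zeros):
  + (-4) · M_11   where M_11 = det([-4 0 -2; -3 -3 -4; 4 3 3]) = -18
det = (+1)·(-4)·(-18) = 72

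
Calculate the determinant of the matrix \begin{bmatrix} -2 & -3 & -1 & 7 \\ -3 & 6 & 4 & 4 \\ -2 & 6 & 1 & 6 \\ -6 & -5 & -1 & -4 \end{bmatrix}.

The determinant is -1293.

Expand along row 1:
  + (-2) · M_11   where M_11 = det([6 4 4; 6 1 6; -5 -1 -4]) = -16
  − (-3) · M_12   where M_12 = det([-3 4 4; -2 1 6; -6 -1 -4]) = -150
  + (-1) · M_13   where M_13 = det([-3 6 4; -2 6 6; -6 -5 -4]) = -98
  − (7) · M_14   where M_14 = det([-3 6 4; -2 6 1; -6 -5 -1]) = 139
det = (+1)·(-2)·(-16) + (-1)·(-3)·(-150) + (+1)·(-1)·(-98) + (-1)·(7)·(139) = -1293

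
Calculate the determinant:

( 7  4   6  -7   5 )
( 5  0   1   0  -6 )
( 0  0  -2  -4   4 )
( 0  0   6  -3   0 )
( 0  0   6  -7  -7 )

6120

The matrix is block upper-triangular with a 2×2 block and a 3×3 block on the diagonal, so its determinant equals the product of the determinants of the diagonal blocks.
det of the 2×2 block = -20
det of the 3×3 block = -306
det = (-20)·(-306) = 6120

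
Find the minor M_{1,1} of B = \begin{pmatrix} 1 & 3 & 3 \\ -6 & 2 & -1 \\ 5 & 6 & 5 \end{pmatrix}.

16

Delete row 1 and column 1; the remaining 2×2 submatrix is [2 -1; 6 5].
Its determinant is 2·5 − (-1)·6 = 16.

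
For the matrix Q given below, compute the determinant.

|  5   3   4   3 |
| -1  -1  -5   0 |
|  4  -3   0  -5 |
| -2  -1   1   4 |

det(Q) = -604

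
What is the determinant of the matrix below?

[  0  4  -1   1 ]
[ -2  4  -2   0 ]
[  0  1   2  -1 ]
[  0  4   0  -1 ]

The determinant is -26.

Expand along column 1 (it has 3 zeros):
  − (-2) · M_21   where M_21 = det([4 -1 1; 1 2 -1; 4 0 -1]) = -13
det = (-1)·(-2)·(-13) = -26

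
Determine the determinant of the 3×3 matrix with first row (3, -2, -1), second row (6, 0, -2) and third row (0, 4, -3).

Expand along column 1:
  + 3 · |0 -2; 4 -3| = 3·(0 − (-8)) = 24
  − 6 · |-2 -1; 4 -3| = −6·(6 − (-4)) = -60
Sum: (24) + (-60) = -36

The determinant is -36.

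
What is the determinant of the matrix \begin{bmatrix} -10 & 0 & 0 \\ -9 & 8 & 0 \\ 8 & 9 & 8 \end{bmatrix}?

-640

The matrix is lower triangular, so the determinant is the product of the diagonal entries:
det = (-10) · (8) · (8) = -640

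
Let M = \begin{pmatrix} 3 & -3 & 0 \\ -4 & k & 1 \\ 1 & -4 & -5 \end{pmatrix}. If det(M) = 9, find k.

Expanding along the row containing k, det(M) is linear in k: det(M) = (-15)·k + (69).
Set (-15)·k + (69) = 9  ⇒  (-15)·k = -60  ⇒  k = 4.

k = 4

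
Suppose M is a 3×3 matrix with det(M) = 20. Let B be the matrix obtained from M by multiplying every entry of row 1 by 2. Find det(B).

det(B) = 40

Scaling one row by 2 multiplies the determinant by 2.
det(B) = (2)·(20) = 40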